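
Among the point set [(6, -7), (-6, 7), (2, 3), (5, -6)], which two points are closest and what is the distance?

Computing all pairwise distances among 4 points:

d((6, -7), (-6, 7)) = 18.4391
d((6, -7), (2, 3)) = 10.7703
d((6, -7), (5, -6)) = 1.4142 <-- minimum
d((-6, 7), (2, 3)) = 8.9443
d((-6, 7), (5, -6)) = 17.0294
d((2, 3), (5, -6)) = 9.4868

Closest pair: (6, -7) and (5, -6) with distance 1.4142

The closest pair is (6, -7) and (5, -6) with Euclidean distance 1.4142. For 4 points, brute-force pairwise comparison is shown above. For large n, the divide-and-conquer algorithm (sort by x, recurse on halves, check the dividing strip) achieves O(n log n).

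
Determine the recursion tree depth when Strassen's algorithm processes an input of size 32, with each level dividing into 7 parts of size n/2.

For divide and conquer with division factor 2:

Problem sizes at each level:
Level 0: 32
Level 1: 16
Level 2: 8
Level 3: 4
Level 4: 2
Level 5: 1

The root is level 0 and the size-1 base case is level 5 (the tree spans levels 0 through 5, i.e. 6 levels counting the root), so the depth is the number of divisions: log_2(32) = 5

The recursion tree depth is log_2(32) = 5. At each level, the problem size is divided by 2, so it takes 5 divisions to reduce to a base case of size 1. The algorithm makes 7 recursive calls at each level.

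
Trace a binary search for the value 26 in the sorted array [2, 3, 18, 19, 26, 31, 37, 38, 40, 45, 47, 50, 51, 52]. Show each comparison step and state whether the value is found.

Binary search for 26 in [2, 3, 18, 19, 26, 31, 37, 38, 40, 45, 47, 50, 51, 52]:

lo=0, hi=13, mid=6, arr[mid]=37 -> 37 > 26, search left half
lo=0, hi=5, mid=2, arr[mid]=18 -> 18 < 26, search right half
lo=3, hi=5, mid=4, arr[mid]=26 -> Found target at index 4!

Binary search finds 26 at index 4 after 3 comparisons. The search repeatedly halves the search space by comparing with the middle element.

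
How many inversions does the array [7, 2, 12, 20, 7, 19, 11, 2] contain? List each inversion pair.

Finding inversions in [7, 2, 12, 20, 7, 19, 11, 2]:

(0, 1): arr[0]=7 > arr[1]=2
(0, 7): arr[0]=7 > arr[7]=2
(2, 4): arr[2]=12 > arr[4]=7
(2, 6): arr[2]=12 > arr[6]=11
(2, 7): arr[2]=12 > arr[7]=2
(3, 4): arr[3]=20 > arr[4]=7
(3, 5): arr[3]=20 > arr[5]=19
(3, 6): arr[3]=20 > arr[6]=11
(3, 7): arr[3]=20 > arr[7]=2
(4, 7): arr[4]=7 > arr[7]=2
(5, 6): arr[5]=19 > arr[6]=11
(5, 7): arr[5]=19 > arr[7]=2
(6, 7): arr[6]=11 > arr[7]=2

Total inversions: 13

The array has 13 inversion(s): (0,1), (0,7), (2,4), (2,6), (2,7), (3,4), (3,5), (3,6), (3,7), (4,7), (5,6), (5,7), (6,7). Each pair (i,j) satisfies i < j and arr[i] > arr[j].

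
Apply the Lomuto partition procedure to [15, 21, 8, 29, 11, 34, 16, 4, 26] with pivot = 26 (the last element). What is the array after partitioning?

Lomuto partition with pivot = 26:

Initial array: [15, 21, 8, 29, 11, 34, 16, 4, 26]

arr[0]=15 <= 26: swap with position 0, array becomes [15, 21, 8, 29, 11, 34, 16, 4, 26]
arr[1]=21 <= 26: swap with position 1, array becomes [15, 21, 8, 29, 11, 34, 16, 4, 26]
arr[2]=8 <= 26: swap with position 2, array becomes [15, 21, 8, 29, 11, 34, 16, 4, 26]
arr[3]=29 > 26: no swap
arr[4]=11 <= 26: swap with position 3, array becomes [15, 21, 8, 11, 29, 34, 16, 4, 26]
arr[5]=34 > 26: no swap
arr[6]=16 <= 26: swap with position 4, array becomes [15, 21, 8, 11, 16, 34, 29, 4, 26]
arr[7]=4 <= 26: swap with position 5, array becomes [15, 21, 8, 11, 16, 4, 29, 34, 26]

Place pivot at position 6: [15, 21, 8, 11, 16, 4, 26, 34, 29]
Pivot position: 6

After partitioning with pivot 26, the array becomes [15, 21, 8, 11, 16, 4, 26, 34, 29]. The pivot is placed at index 6. All elements to the left of the pivot are <= 26, and all elements to the right are > 26.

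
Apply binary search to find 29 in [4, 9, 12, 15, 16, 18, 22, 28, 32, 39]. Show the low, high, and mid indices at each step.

Binary search for 29 in [4, 9, 12, 15, 16, 18, 22, 28, 32, 39]:

lo=0, hi=9, mid=4, arr[mid]=16 -> 16 < 29, search right half
lo=5, hi=9, mid=7, arr[mid]=28 -> 28 < 29, search right half
lo=8, hi=9, mid=8, arr[mid]=32 -> 32 > 29, search left half
lo=8 > hi=7, target 29 not found

Binary search determines that 29 is not in the array after 3 comparisons. The search space was exhausted without finding the target.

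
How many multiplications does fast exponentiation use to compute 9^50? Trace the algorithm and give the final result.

Computing 9^50 by squaring (build up from 9^1; each line after the first costs one multiplication):

9^1 = 9
9^2 = (9^1)^2 = 9^2 = 81
9^3 = 9 * 9^2 = 9 * 81 = 729
9^6 = (9^3)^2 = 729^2 = 531441
9^12 = (9^6)^2 = 531441^2 = 282429536481
9^24 = (9^12)^2 = 282429536481^2 = 79766443076872509863361
9^25 = 9 * 9^24 = 9 * 79766443076872509863361 = 717897987691852588770249
9^50 = (9^25)^2 = 717897987691852588770249^2 = 515377520732011331036461129765621272702107522001

Result: 515377520732011331036461129765621272702107522001
Multiplications needed: 7 (7 lines after 9^1)

9^50 = 515377520732011331036461129765621272702107522001. Using exponentiation by squaring, this requires 7 multiplications. The key idea: if the exponent is even, square the half-power; if odd, multiply by the base once.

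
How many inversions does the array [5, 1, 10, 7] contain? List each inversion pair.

Finding inversions in [5, 1, 10, 7]:

(0, 1): arr[0]=5 > arr[1]=1
(2, 3): arr[2]=10 > arr[3]=7

Total inversions: 2

The array has 2 inversion(s): (0,1), (2,3). Each pair (i,j) satisfies i < j and arr[i] > arr[j].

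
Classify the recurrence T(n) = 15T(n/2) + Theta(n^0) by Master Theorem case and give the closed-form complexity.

Master Theorem for T(n) = 15T(n/2) + O(n^0):

a = 15, b = 2, c = 0
log_b(a) = log_2(15) = 3.9069

Case 1: c = 0 < log_2(15) = 3.9069
T(n) = O(n^(log_2 15))

For T(n) = 15T(n/2) + O(n^0): log_2(15) = 3.9069. This is Case 1 of the Master Theorem (c < log_b(a), work dominated by leaves), giving O(n^(log_2 15)).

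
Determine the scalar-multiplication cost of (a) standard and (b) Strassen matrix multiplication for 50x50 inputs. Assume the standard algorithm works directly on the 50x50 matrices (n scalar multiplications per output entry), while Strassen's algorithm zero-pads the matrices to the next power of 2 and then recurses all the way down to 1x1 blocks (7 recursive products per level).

Matrix multiplication for 50x50 matrices:

Strassen's algorithm requires power-of-2 dimensions. Pad 50x50 to 64x64 (next power of 2).

Standard algorithm: 50^3 = 125000 multiplications
Strassen's algorithm: 7^(log2(64)) = 7^6 = 117649 multiplications
Savings: 125000 - 117649 = 7351 multiplications

Standard: 125000 multiplications (50^3). Strassen: 117649 multiplications (7^6, after padding to 64x64). Strassen reduces 8 recursive multiplications to 7 at each level.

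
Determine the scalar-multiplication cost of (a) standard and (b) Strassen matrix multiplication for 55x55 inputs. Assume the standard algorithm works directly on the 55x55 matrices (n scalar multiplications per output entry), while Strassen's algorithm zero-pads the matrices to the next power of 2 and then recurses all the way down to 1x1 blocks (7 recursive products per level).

Matrix multiplication for 55x55 matrices:

Strassen's algorithm requires power-of-2 dimensions. Pad 55x55 to 64x64 (next power of 2).

Standard algorithm: 55^3 = 166375 multiplications
Strassen's algorithm: 7^(log2(64)) = 7^6 = 117649 multiplications
Savings: 166375 - 117649 = 48726 multiplications

Standard: 166375 multiplications (55^3). Strassen: 117649 multiplications (7^6, after padding to 64x64). Strassen reduces 8 recursive multiplications to 7 at each level.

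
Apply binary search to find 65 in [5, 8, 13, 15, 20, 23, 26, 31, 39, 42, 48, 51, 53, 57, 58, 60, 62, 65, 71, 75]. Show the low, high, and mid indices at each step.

Binary search for 65 in [5, 8, 13, 15, 20, 23, 26, 31, 39, 42, 48, 51, 53, 57, 58, 60, 62, 65, 71, 75]:

lo=0, hi=19, mid=9, arr[mid]=42 -> 42 < 65, search right half
lo=10, hi=19, mid=14, arr[mid]=58 -> 58 < 65, search right half
lo=15, hi=19, mid=17, arr[mid]=65 -> Found target at index 17!

Binary search finds 65 at index 17 after 3 comparisons. The search repeatedly halves the search space by comparing with the middle element.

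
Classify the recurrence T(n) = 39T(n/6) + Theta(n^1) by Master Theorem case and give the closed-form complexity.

Master Theorem for T(n) = 39T(n/6) + O(n^1):

a = 39, b = 6, c = 1
log_b(a) = log_6(39) = 2.0447

Case 1: c = 1 < log_6(39) = 2.0447
T(n) = O(n^(log_6 39))

For T(n) = 39T(n/6) + O(n^1): log_6(39) = 2.0447. This is Case 1 of the Master Theorem (c < log_b(a), work dominated by leaves), giving O(n^(log_6 39)).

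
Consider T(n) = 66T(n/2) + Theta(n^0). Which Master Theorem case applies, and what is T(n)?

Master Theorem for T(n) = 66T(n/2) + O(n^0):

a = 66, b = 2, c = 0
log_b(a) = log_2(66) = 6.0444

Case 1: c = 0 < log_2(66) = 6.0444
T(n) = O(n^(log_2 66))

For T(n) = 66T(n/2) + O(n^0): log_2(66) = 6.0444. This is Case 1 of the Master Theorem (c < log_b(a), work dominated by leaves), giving O(n^(log_2 66)).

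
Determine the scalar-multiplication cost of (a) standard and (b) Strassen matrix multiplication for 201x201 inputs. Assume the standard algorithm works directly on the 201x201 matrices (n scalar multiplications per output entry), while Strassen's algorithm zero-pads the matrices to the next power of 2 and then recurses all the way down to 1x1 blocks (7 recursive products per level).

Matrix multiplication for 201x201 matrices:

Strassen's algorithm requires power-of-2 dimensions. Pad 201x201 to 256x256 (next power of 2).

Standard algorithm: 201^3 = 8120601 multiplications
Strassen's algorithm: 7^(log2(256)) = 7^8 = 5764801 multiplications
Savings: 8120601 - 5764801 = 2355800 multiplications

Standard: 8120601 multiplications (201^3). Strassen: 5764801 multiplications (7^8, after padding to 256x256). Strassen reduces 8 recursive multiplications to 7 at each level.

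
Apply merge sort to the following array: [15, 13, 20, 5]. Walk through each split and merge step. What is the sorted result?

Merge sort trace:

Split: [15, 13, 20, 5] -> [15, 13] and [20, 5]
  Split: [15, 13] -> [15] and [13]
  Merge: [15] + [13] -> [13, 15]
  Split: [20, 5] -> [20] and [5]
  Merge: [20] + [5] -> [5, 20]
Merge: [13, 15] + [5, 20] -> [5, 13, 15, 20]

Final sorted array: [5, 13, 15, 20]

The merge sort proceeds by recursively splitting the array and merging sorted halves.
After all merges, the sorted array is [5, 13, 15, 20].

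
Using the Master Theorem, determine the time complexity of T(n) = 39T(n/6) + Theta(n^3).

Master Theorem for T(n) = 39T(n/6) + O(n^3):

a = 39, b = 6, c = 3
log_b(a) = log_6(39) = 2.0447

Case 3: c = 3 > log_6(39) = 2.0447
T(n) = O(n^3) = O(n^3)

For T(n) = 39T(n/6) + O(n^3): log_6(39) = 2.0447. This is Case 3 of the Master Theorem (c > log_b(a), work dominated by root), giving O(n^3).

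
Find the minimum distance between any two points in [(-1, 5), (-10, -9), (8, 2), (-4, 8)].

Computing all pairwise distances among 4 points:

d((-1, 5), (-10, -9)) = 16.6433
d((-1, 5), (8, 2)) = 9.4868
d((-1, 5), (-4, 8)) = 4.2426 <-- minimum
d((-10, -9), (8, 2)) = 21.095
d((-10, -9), (-4, 8)) = 18.0278
d((8, 2), (-4, 8)) = 13.4164

Closest pair: (-1, 5) and (-4, 8) with distance 4.2426

The closest pair is (-1, 5) and (-4, 8) with Euclidean distance 4.2426. For 4 points, brute-force pairwise comparison is shown above. For large n, the divide-and-conquer algorithm (sort by x, recurse on halves, check the dividing strip) achieves O(n log n).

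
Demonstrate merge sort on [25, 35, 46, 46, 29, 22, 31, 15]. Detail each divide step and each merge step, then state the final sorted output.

Merge sort trace:

Split: [25, 35, 46, 46, 29, 22, 31, 15] -> [25, 35, 46, 46] and [29, 22, 31, 15]
  Split: [25, 35, 46, 46] -> [25, 35] and [46, 46]
    Split: [25, 35] -> [25] and [35]
    Merge: [25] + [35] -> [25, 35]
    Split: [46, 46] -> [46] and [46]
    Merge: [46] + [46] -> [46, 46]
  Merge: [25, 35] + [46, 46] -> [25, 35, 46, 46]
  Split: [29, 22, 31, 15] -> [29, 22] and [31, 15]
    Split: [29, 22] -> [29] and [22]
    Merge: [29] + [22] -> [22, 29]
    Split: [31, 15] -> [31] and [15]
    Merge: [31] + [15] -> [15, 31]
  Merge: [22, 29] + [15, 31] -> [15, 22, 29, 31]
Merge: [25, 35, 46, 46] + [15, 22, 29, 31] -> [15, 22, 25, 29, 31, 35, 46, 46]

Final sorted array: [15, 22, 25, 29, 31, 35, 46, 46]

The merge sort proceeds by recursively splitting the array and merging sorted halves.
After all merges, the sorted array is [15, 22, 25, 29, 31, 35, 46, 46].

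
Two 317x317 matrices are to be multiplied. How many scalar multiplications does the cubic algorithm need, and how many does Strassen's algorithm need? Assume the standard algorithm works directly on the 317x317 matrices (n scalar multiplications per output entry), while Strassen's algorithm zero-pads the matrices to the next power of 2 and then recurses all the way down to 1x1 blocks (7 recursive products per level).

Matrix multiplication for 317x317 matrices:

Strassen's algorithm requires power-of-2 dimensions. Pad 317x317 to 512x512 (next power of 2).

Standard algorithm: 317^3 = 31855013 multiplications
Strassen's algorithm: 7^(log2(512)) = 7^9 = 40353607 multiplications
Difference: 31855013 - 40353607 = -8498594 (Strassen uses MORE here due to padding overhead — for small or just-over-power-of-2 n, padding can outweigh the per-level savings)

Standard: 31855013 multiplications (317^3). Strassen: 40353607 multiplications (7^9, after padding to 512x512). Strassen reduces 8 recursive multiplications to 7 at each level.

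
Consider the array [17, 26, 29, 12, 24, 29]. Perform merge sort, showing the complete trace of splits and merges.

Merge sort trace:

Split: [17, 26, 29, 12, 24, 29] -> [17, 26, 29] and [12, 24, 29]
  Split: [17, 26, 29] -> [17] and [26, 29]
    Split: [26, 29] -> [26] and [29]
    Merge: [26] + [29] -> [26, 29]
  Merge: [17] + [26, 29] -> [17, 26, 29]
  Split: [12, 24, 29] -> [12] and [24, 29]
    Split: [24, 29] -> [24] and [29]
    Merge: [24] + [29] -> [24, 29]
  Merge: [12] + [24, 29] -> [12, 24, 29]
Merge: [17, 26, 29] + [12, 24, 29] -> [12, 17, 24, 26, 29, 29]

Final sorted array: [12, 17, 24, 26, 29, 29]

The merge sort proceeds by recursively splitting the array and merging sorted halves.
After all merges, the sorted array is [12, 17, 24, 26, 29, 29].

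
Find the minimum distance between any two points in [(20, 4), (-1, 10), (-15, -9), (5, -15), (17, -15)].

Computing all pairwise distances among 5 points:

d((20, 4), (-1, 10)) = 21.8403
d((20, 4), (-15, -9)) = 37.3363
d((20, 4), (5, -15)) = 24.2074
d((20, 4), (17, -15)) = 19.2354
d((-1, 10), (-15, -9)) = 23.6008
d((-1, 10), (5, -15)) = 25.7099
d((-1, 10), (17, -15)) = 30.8058
d((-15, -9), (5, -15)) = 20.8806
d((-15, -9), (17, -15)) = 32.5576
d((5, -15), (17, -15)) = 12.0 <-- minimum

Closest pair: (5, -15) and (17, -15) with distance 12.0

The closest pair is (5, -15) and (17, -15) with Euclidean distance 12.0. For 5 points, brute-force pairwise comparison is shown above. For large n, the divide-and-conquer algorithm (sort by x, recurse on halves, check the dividing strip) achieves O(n log n).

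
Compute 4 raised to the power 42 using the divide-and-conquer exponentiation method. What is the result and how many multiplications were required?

Computing 4^42 by squaring (build up from 4^1; each line after the first costs one multiplication):

4^1 = 4
4^2 = (4^1)^2 = 4^2 = 16
4^4 = (4^2)^2 = 16^2 = 256
4^5 = 4 * 4^4 = 4 * 256 = 1024
4^10 = (4^5)^2 = 1024^2 = 1048576
4^20 = (4^10)^2 = 1048576^2 = 1099511627776
4^21 = 4 * 4^20 = 4 * 1099511627776 = 4398046511104
4^42 = (4^21)^2 = 4398046511104^2 = 19342813113834066795298816

Result: 19342813113834066795298816
Multiplications needed: 7 (7 lines after 4^1)

4^42 = 19342813113834066795298816. Using exponentiation by squaring, this requires 7 multiplications. The key idea: if the exponent is even, square the half-power; if odd, multiply by the base once.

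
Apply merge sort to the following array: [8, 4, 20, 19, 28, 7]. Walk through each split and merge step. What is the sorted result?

Merge sort trace:

Split: [8, 4, 20, 19, 28, 7] -> [8, 4, 20] and [19, 28, 7]
  Split: [8, 4, 20] -> [8] and [4, 20]
    Split: [4, 20] -> [4] and [20]
    Merge: [4] + [20] -> [4, 20]
  Merge: [8] + [4, 20] -> [4, 8, 20]
  Split: [19, 28, 7] -> [19] and [28, 7]
    Split: [28, 7] -> [28] and [7]
    Merge: [28] + [7] -> [7, 28]
  Merge: [19] + [7, 28] -> [7, 19, 28]
Merge: [4, 8, 20] + [7, 19, 28] -> [4, 7, 8, 19, 20, 28]

Final sorted array: [4, 7, 8, 19, 20, 28]

The merge sort proceeds by recursively splitting the array and merging sorted halves.
After all merges, the sorted array is [4, 7, 8, 19, 20, 28].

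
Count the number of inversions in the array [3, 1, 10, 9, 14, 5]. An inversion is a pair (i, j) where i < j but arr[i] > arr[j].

Finding inversions in [3, 1, 10, 9, 14, 5]:

(0, 1): arr[0]=3 > arr[1]=1
(2, 3): arr[2]=10 > arr[3]=9
(2, 5): arr[2]=10 > arr[5]=5
(3, 5): arr[3]=9 > arr[5]=5
(4, 5): arr[4]=14 > arr[5]=5

Total inversions: 5

The array has 5 inversion(s): (0,1), (2,3), (2,5), (3,5), (4,5). Each pair (i,j) satisfies i < j and arr[i] > arr[j].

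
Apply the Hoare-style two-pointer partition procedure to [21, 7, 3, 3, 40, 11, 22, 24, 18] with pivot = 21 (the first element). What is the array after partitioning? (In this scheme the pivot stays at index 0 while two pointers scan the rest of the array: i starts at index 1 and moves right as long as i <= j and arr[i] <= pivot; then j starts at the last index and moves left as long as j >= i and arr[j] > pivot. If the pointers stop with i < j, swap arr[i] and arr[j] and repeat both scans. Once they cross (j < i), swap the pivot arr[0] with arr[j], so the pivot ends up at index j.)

Hoare-style two-pointer partition with pivot = 21:

Initial array: [21, 7, 3, 3, 40, 11, 22, 24, 18]

Pointers start at i = 1, j = 8.
i stops at index 4 (arr[4]=40 > 21), j stops at index 8 (arr[8]=18 <= 21): swap arr[4] and arr[8], array becomes [21, 7, 3, 3, 18, 11, 22, 24, 40]
i ends at 6, j ends at 5: the pointers have crossed (j < i), so scanning stops.

Swap pivot arr[0] with arr[5] to place pivot at position 5: [11, 7, 3, 3, 18, 21, 22, 24, 40]
Pivot position: 5

After partitioning with pivot 21, the array becomes [11, 7, 3, 3, 18, 21, 22, 24, 40]. The pivot is placed at index 5. All elements to the left of the pivot are <= 21, and all elements to the right are > 21.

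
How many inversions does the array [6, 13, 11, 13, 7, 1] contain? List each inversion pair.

Finding inversions in [6, 13, 11, 13, 7, 1]:

(0, 5): arr[0]=6 > arr[5]=1
(1, 2): arr[1]=13 > arr[2]=11
(1, 4): arr[1]=13 > arr[4]=7
(1, 5): arr[1]=13 > arr[5]=1
(2, 4): arr[2]=11 > arr[4]=7
(2, 5): arr[2]=11 > arr[5]=1
(3, 4): arr[3]=13 > arr[4]=7
(3, 5): arr[3]=13 > arr[5]=1
(4, 5): arr[4]=7 > arr[5]=1

Total inversions: 9

The array has 9 inversion(s): (0,5), (1,2), (1,4), (1,5), (2,4), (2,5), (3,4), (3,5), (4,5). Each pair (i,j) satisfies i < j and arr[i] > arr[j].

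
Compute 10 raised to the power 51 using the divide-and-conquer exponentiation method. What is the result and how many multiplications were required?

Computing 10^51 by squaring (build up from 10^1; each line after the first costs one multiplication):

10^1 = 10
10^2 = (10^1)^2 = 10^2 = 100
10^3 = 10 * 10^2 = 10 * 100 = 1000
10^6 = (10^3)^2 = 1000^2 = 1000000
10^12 = (10^6)^2 = 1000000^2 = 1000000000000
10^24 = (10^12)^2 = 1000000000000^2 = 1000000000000000000000000
10^25 = 10 * 10^24 = 10 * 1000000000000000000000000 = 10000000000000000000000000
10^50 = (10^25)^2 = 10000000000000000000000000^2 = 100000000000000000000000000000000000000000000000000
10^51 = 10 * 10^50 = 10 * 100000000000000000000000000000000000000000000000000 = 1000000000000000000000000000000000000000000000000000

Result: 1000000000000000000000000000000000000000000000000000
Multiplications needed: 8 (8 lines after 10^1)

10^51 = 1000000000000000000000000000000000000000000000000000. Using exponentiation by squaring, this requires 8 multiplications. The key idea: if the exponent is even, square the half-power; if odd, multiply by the base once.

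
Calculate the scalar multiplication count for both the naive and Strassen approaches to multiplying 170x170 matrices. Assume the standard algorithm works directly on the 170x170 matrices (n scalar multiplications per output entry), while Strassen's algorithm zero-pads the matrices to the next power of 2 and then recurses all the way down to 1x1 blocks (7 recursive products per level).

Matrix multiplication for 170x170 matrices:

Strassen's algorithm requires power-of-2 dimensions. Pad 170x170 to 256x256 (next power of 2).

Standard algorithm: 170^3 = 4913000 multiplications
Strassen's algorithm: 7^(log2(256)) = 7^8 = 5764801 multiplications
Difference: 4913000 - 5764801 = -851801 (Strassen uses MORE here due to padding overhead — for small or just-over-power-of-2 n, padding can outweigh the per-level savings)

Standard: 4913000 multiplications (170^3). Strassen: 5764801 multiplications (7^8, after padding to 256x256). Strassen reduces 8 recursive multiplications to 7 at each level.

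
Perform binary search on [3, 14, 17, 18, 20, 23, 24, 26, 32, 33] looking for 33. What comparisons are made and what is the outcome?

Binary search for 33 in [3, 14, 17, 18, 20, 23, 24, 26, 32, 33]:

lo=0, hi=9, mid=4, arr[mid]=20 -> 20 < 33, search right half
lo=5, hi=9, mid=7, arr[mid]=26 -> 26 < 33, search right half
lo=8, hi=9, mid=8, arr[mid]=32 -> 32 < 33, search right half
lo=9, hi=9, mid=9, arr[mid]=33 -> Found target at index 9!

Binary search finds 33 at index 9 after 4 comparisons. The search repeatedly halves the search space by comparing with the middle element.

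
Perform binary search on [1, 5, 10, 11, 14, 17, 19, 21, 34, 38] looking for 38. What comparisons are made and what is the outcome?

Binary search for 38 in [1, 5, 10, 11, 14, 17, 19, 21, 34, 38]:

lo=0, hi=9, mid=4, arr[mid]=14 -> 14 < 38, search right half
lo=5, hi=9, mid=7, arr[mid]=21 -> 21 < 38, search right half
lo=8, hi=9, mid=8, arr[mid]=34 -> 34 < 38, search right half
lo=9, hi=9, mid=9, arr[mid]=38 -> Found target at index 9!

Binary search finds 38 at index 9 after 4 comparisons. The search repeatedly halves the search space by comparing with the middle element.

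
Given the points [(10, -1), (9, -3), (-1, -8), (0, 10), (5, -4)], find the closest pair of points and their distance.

Computing all pairwise distances among 5 points:

d((10, -1), (9, -3)) = 2.2361 <-- minimum
d((10, -1), (-1, -8)) = 13.0384
d((10, -1), (0, 10)) = 14.8661
d((10, -1), (5, -4)) = 5.831
d((9, -3), (-1, -8)) = 11.1803
d((9, -3), (0, 10)) = 15.8114
d((9, -3), (5, -4)) = 4.1231
d((-1, -8), (0, 10)) = 18.0278
d((-1, -8), (5, -4)) = 7.2111
d((0, 10), (5, -4)) = 14.8661

Closest pair: (10, -1) and (9, -3) with distance 2.2361

The closest pair is (10, -1) and (9, -3) with Euclidean distance 2.2361. For 5 points, brute-force pairwise comparison is shown above. For large n, the divide-and-conquer algorithm (sort by x, recurse on halves, check the dividing strip) achieves O(n log n).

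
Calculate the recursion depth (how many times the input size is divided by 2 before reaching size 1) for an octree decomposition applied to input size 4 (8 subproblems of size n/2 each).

For divide and conquer with division factor 2:

Problem sizes at each level:
Level 0: 4
Level 1: 2
Level 2: 1

The root is level 0 and the size-1 base case is level 2 (the tree spans levels 0 through 2, i.e. 3 levels counting the root), so the depth is the number of divisions: log_2(4) = 2

The recursion tree depth is log_2(4) = 2. At each level, the problem size is divided by 2, so it takes 2 divisions to reduce to a base case of size 1. The algorithm makes 8 recursive calls at each level.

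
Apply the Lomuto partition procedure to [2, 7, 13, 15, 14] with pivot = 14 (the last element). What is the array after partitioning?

Lomuto partition with pivot = 14:

Initial array: [2, 7, 13, 15, 14]

arr[0]=2 <= 14: swap with position 0, array becomes [2, 7, 13, 15, 14]
arr[1]=7 <= 14: swap with position 1, array becomes [2, 7, 13, 15, 14]
arr[2]=13 <= 14: swap with position 2, array becomes [2, 7, 13, 15, 14]
arr[3]=15 > 14: no swap

Place pivot at position 3: [2, 7, 13, 14, 15]
Pivot position: 3

After partitioning with pivot 14, the array becomes [2, 7, 13, 14, 15]. The pivot is placed at index 3. All elements to the left of the pivot are <= 14, and all elements to the right are > 14.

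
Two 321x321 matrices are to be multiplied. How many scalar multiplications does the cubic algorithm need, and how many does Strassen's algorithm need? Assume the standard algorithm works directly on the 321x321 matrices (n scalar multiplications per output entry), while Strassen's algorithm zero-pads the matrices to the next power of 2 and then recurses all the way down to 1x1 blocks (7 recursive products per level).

Matrix multiplication for 321x321 matrices:

Strassen's algorithm requires power-of-2 dimensions. Pad 321x321 to 512x512 (next power of 2).

Standard algorithm: 321^3 = 33076161 multiplications
Strassen's algorithm: 7^(log2(512)) = 7^9 = 40353607 multiplications
Difference: 33076161 - 40353607 = -7277446 (Strassen uses MORE here due to padding overhead — for small or just-over-power-of-2 n, padding can outweigh the per-level savings)

Standard: 33076161 multiplications (321^3). Strassen: 40353607 multiplications (7^9, after padding to 512x512). Strassen reduces 8 recursive multiplications to 7 at each level.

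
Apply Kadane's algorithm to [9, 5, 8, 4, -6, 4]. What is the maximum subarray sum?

Using Kadane's algorithm on [9, 5, 8, 4, -6, 4]:

Scanning through the array:
Position 1 (value 5): max_ending_here = 14, max_so_far = 14
Position 2 (value 8): max_ending_here = 22, max_so_far = 22
Position 3 (value 4): max_ending_here = 26, max_so_far = 26
Position 4 (value -6): max_ending_here = 20, max_so_far = 26
Position 5 (value 4): max_ending_here = 24, max_so_far = 26

Maximum subarray: [9, 5, 8, 4]
Maximum sum: 26

The maximum subarray is [9, 5, 8, 4] with sum 26. This subarray runs from index 0 to index 3.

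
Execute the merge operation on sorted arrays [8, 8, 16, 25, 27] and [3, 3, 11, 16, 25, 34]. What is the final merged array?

Merging process:

Compare 8 vs 3: take 3 from right. Merged: [3]
Compare 8 vs 3: take 3 from right. Merged: [3, 3]
Compare 8 vs 11: take 8 from left. Merged: [3, 3, 8]
Compare 8 vs 11: take 8 from left. Merged: [3, 3, 8, 8]
Compare 16 vs 11: take 11 from right. Merged: [3, 3, 8, 8, 11]
Compare 16 vs 16: take 16 from left. Merged: [3, 3, 8, 8, 11, 16]
Compare 25 vs 16: take 16 from right. Merged: [3, 3, 8, 8, 11, 16, 16]
Compare 25 vs 25: take 25 from left. Merged: [3, 3, 8, 8, 11, 16, 16, 25]
Compare 27 vs 25: take 25 from right. Merged: [3, 3, 8, 8, 11, 16, 16, 25, 25]
Compare 27 vs 34: take 27 from left. Merged: [3, 3, 8, 8, 11, 16, 16, 25, 25, 27]
Append remaining from right: [34]. Merged: [3, 3, 8, 8, 11, 16, 16, 25, 25, 27, 34]

Final merged array: [3, 3, 8, 8, 11, 16, 16, 25, 25, 27, 34]
Total comparisons: 10

The merged array is [3, 3, 8, 8, 11, 16, 16, 25, 25, 27, 34], requiring 10 comparisons. The merge step runs in O(n) time where n is the total number of elements.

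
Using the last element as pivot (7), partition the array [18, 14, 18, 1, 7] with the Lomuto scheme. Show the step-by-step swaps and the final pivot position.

Lomuto partition with pivot = 7:

Initial array: [18, 14, 18, 1, 7]

arr[0]=18 > 7: no swap
arr[1]=14 > 7: no swap
arr[2]=18 > 7: no swap
arr[3]=1 <= 7: swap with position 0, array becomes [1, 14, 18, 18, 7]

Place pivot at position 1: [1, 7, 18, 18, 14]
Pivot position: 1

After partitioning with pivot 7, the array becomes [1, 7, 18, 18, 14]. The pivot is placed at index 1. All elements to the left of the pivot are <= 7, and all elements to the right are > 7.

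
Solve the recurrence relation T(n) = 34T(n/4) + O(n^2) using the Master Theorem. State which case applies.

Master Theorem for T(n) = 34T(n/4) + O(n^2):

a = 34, b = 4, c = 2
log_b(a) = log_4(34) = 2.5437

Case 1: c = 2 < log_4(34) = 2.5437
T(n) = O(n^(log_4 34))

For T(n) = 34T(n/4) + O(n^2): log_4(34) = 2.5437. This is Case 1 of the Master Theorem (c < log_b(a), work dominated by leaves), giving O(n^(log_4 34)).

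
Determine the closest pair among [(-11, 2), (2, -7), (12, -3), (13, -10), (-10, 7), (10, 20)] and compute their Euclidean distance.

Computing all pairwise distances among 6 points:

d((-11, 2), (2, -7)) = 15.8114
d((-11, 2), (12, -3)) = 23.5372
d((-11, 2), (13, -10)) = 26.8328
d((-11, 2), (-10, 7)) = 5.099 <-- minimum
d((-11, 2), (10, 20)) = 27.6586
d((2, -7), (12, -3)) = 10.7703
d((2, -7), (13, -10)) = 11.4018
d((2, -7), (-10, 7)) = 18.4391
d((2, -7), (10, 20)) = 28.1603
d((12, -3), (13, -10)) = 7.0711
d((12, -3), (-10, 7)) = 24.1661
d((12, -3), (10, 20)) = 23.0868
d((13, -10), (-10, 7)) = 28.6007
d((13, -10), (10, 20)) = 30.1496
d((-10, 7), (10, 20)) = 23.8537

Closest pair: (-11, 2) and (-10, 7) with distance 5.099

The closest pair is (-11, 2) and (-10, 7) with Euclidean distance 5.099. For 6 points, brute-force pairwise comparison is shown above. For large n, the divide-and-conquer algorithm (sort by x, recurse on halves, check the dividing strip) achieves O(n log n).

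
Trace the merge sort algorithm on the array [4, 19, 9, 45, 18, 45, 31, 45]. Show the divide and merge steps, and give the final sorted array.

Merge sort trace:

Split: [4, 19, 9, 45, 18, 45, 31, 45] -> [4, 19, 9, 45] and [18, 45, 31, 45]
  Split: [4, 19, 9, 45] -> [4, 19] and [9, 45]
    Split: [4, 19] -> [4] and [19]
    Merge: [4] + [19] -> [4, 19]
    Split: [9, 45] -> [9] and [45]
    Merge: [9] + [45] -> [9, 45]
  Merge: [4, 19] + [9, 45] -> [4, 9, 19, 45]
  Split: [18, 45, 31, 45] -> [18, 45] and [31, 45]
    Split: [18, 45] -> [18] and [45]
    Merge: [18] + [45] -> [18, 45]
    Split: [31, 45] -> [31] and [45]
    Merge: [31] + [45] -> [31, 45]
  Merge: [18, 45] + [31, 45] -> [18, 31, 45, 45]
Merge: [4, 9, 19, 45] + [18, 31, 45, 45] -> [4, 9, 18, 19, 31, 45, 45, 45]

Final sorted array: [4, 9, 18, 19, 31, 45, 45, 45]

The merge sort proceeds by recursively splitting the array and merging sorted halves.
After all merges, the sorted array is [4, 9, 18, 19, 31, 45, 45, 45].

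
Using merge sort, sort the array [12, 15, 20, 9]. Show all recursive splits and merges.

Merge sort trace:

Split: [12, 15, 20, 9] -> [12, 15] and [20, 9]
  Split: [12, 15] -> [12] and [15]
  Merge: [12] + [15] -> [12, 15]
  Split: [20, 9] -> [20] and [9]
  Merge: [20] + [9] -> [9, 20]
Merge: [12, 15] + [9, 20] -> [9, 12, 15, 20]

Final sorted array: [9, 12, 15, 20]

The merge sort proceeds by recursively splitting the array and merging sorted halves.
After all merges, the sorted array is [9, 12, 15, 20].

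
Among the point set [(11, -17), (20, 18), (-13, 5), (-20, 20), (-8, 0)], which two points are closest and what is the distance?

Computing all pairwise distances among 5 points:

d((11, -17), (20, 18)) = 36.1386
d((11, -17), (-13, 5)) = 32.5576
d((11, -17), (-20, 20)) = 48.2701
d((11, -17), (-8, 0)) = 25.4951
d((20, 18), (-13, 5)) = 35.4683
d((20, 18), (-20, 20)) = 40.05
d((20, 18), (-8, 0)) = 33.2866
d((-13, 5), (-20, 20)) = 16.5529
d((-13, 5), (-8, 0)) = 7.0711 <-- minimum
d((-20, 20), (-8, 0)) = 23.3238

Closest pair: (-13, 5) and (-8, 0) with distance 7.0711

The closest pair is (-13, 5) and (-8, 0) with Euclidean distance 7.0711. For 5 points, brute-force pairwise comparison is shown above. For large n, the divide-and-conquer algorithm (sort by x, recurse on halves, check the dividing strip) achieves O(n log n).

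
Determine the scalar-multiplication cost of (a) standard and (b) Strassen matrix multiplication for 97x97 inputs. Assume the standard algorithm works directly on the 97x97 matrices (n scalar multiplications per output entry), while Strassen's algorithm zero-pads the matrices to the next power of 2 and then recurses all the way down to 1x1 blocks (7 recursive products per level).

Matrix multiplication for 97x97 matrices:

Strassen's algorithm requires power-of-2 dimensions. Pad 97x97 to 128x128 (next power of 2).

Standard algorithm: 97^3 = 912673 multiplications
Strassen's algorithm: 7^(log2(128)) = 7^7 = 823543 multiplications
Savings: 912673 - 823543 = 89130 multiplications

Standard: 912673 multiplications (97^3). Strassen: 823543 multiplications (7^7, after padding to 128x128). Strassen reduces 8 recursive multiplications to 7 at each level.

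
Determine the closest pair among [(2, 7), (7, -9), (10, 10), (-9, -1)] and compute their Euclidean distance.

Computing all pairwise distances among 4 points:

d((2, 7), (7, -9)) = 16.7631
d((2, 7), (10, 10)) = 8.544 <-- minimum
d((2, 7), (-9, -1)) = 13.6015
d((7, -9), (10, 10)) = 19.2354
d((7, -9), (-9, -1)) = 17.8885
d((10, 10), (-9, -1)) = 21.9545

Closest pair: (2, 7) and (10, 10) with distance 8.544

The closest pair is (2, 7) and (10, 10) with Euclidean distance 8.544. For 4 points, brute-force pairwise comparison is shown above. For large n, the divide-and-conquer algorithm (sort by x, recurse on halves, check the dividing strip) achieves O(n log n).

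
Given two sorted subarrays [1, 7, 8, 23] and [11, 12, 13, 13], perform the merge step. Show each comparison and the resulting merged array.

Merging process:

Compare 1 vs 11: take 1 from left. Merged: [1]
Compare 7 vs 11: take 7 from left. Merged: [1, 7]
Compare 8 vs 11: take 8 from left. Merged: [1, 7, 8]
Compare 23 vs 11: take 11 from right. Merged: [1, 7, 8, 11]
Compare 23 vs 12: take 12 from right. Merged: [1, 7, 8, 11, 12]
Compare 23 vs 13: take 13 from right. Merged: [1, 7, 8, 11, 12, 13]
Compare 23 vs 13: take 13 from right. Merged: [1, 7, 8, 11, 12, 13, 13]
Append remaining from left: [23]. Merged: [1, 7, 8, 11, 12, 13, 13, 23]

Final merged array: [1, 7, 8, 11, 12, 13, 13, 23]
Total comparisons: 7

The merged array is [1, 7, 8, 11, 12, 13, 13, 23], requiring 7 comparisons. The merge step runs in O(n) time where n is the total number of elements.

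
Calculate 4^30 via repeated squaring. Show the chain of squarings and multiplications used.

Computing 4^30 by squaring (build up from 4^1; each line after the first costs one multiplication):

4^1 = 4
4^2 = (4^1)^2 = 4^2 = 16
4^3 = 4 * 4^2 = 4 * 16 = 64
4^6 = (4^3)^2 = 64^2 = 4096
4^7 = 4 * 4^6 = 4 * 4096 = 16384
4^14 = (4^7)^2 = 16384^2 = 268435456
4^15 = 4 * 4^14 = 4 * 268435456 = 1073741824
4^30 = (4^15)^2 = 1073741824^2 = 1152921504606846976

Result: 1152921504606846976
Multiplications needed: 7 (7 lines after 4^1)

4^30 = 1152921504606846976. Using exponentiation by squaring, this requires 7 multiplications. The key idea: if the exponent is even, square the half-power; if odd, multiply by the base once.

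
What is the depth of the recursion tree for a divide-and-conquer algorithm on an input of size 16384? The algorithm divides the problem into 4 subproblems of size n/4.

For divide and conquer with division factor 4:

Problem sizes at each level:
Level 0: 16384
Level 1: 4096
Level 2: 1024
Level 3: 256
Level 4: 64
Level 5: 16
Level 6: 4
Level 7: 1

The root is level 0 and the size-1 base case is level 7 (the tree spans levels 0 through 7, i.e. 8 levels counting the root), so the depth is the number of divisions: log_4(16384) = 7

The recursion tree depth is log_4(16384) = 7. At each level, the problem size is divided by 4, so it takes 7 divisions to reduce to a base case of size 1. The algorithm makes 4 recursive calls at each level.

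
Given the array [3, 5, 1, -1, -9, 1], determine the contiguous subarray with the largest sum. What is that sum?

Using Kadane's algorithm on [3, 5, 1, -1, -9, 1]:

Scanning through the array:
Position 1 (value 5): max_ending_here = 8, max_so_far = 8
Position 2 (value 1): max_ending_here = 9, max_so_far = 9
Position 3 (value -1): max_ending_here = 8, max_so_far = 9
Position 4 (value -9): max_ending_here = -1, max_so_far = 9
Position 5 (value 1): max_ending_here = 1, max_so_far = 9

Maximum subarray: [3, 5, 1]
Maximum sum: 9

The maximum subarray is [3, 5, 1] with sum 9. This subarray runs from index 0 to index 2.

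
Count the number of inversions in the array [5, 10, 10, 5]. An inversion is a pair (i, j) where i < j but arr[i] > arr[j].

Finding inversions in [5, 10, 10, 5]:

(1, 3): arr[1]=10 > arr[3]=5
(2, 3): arr[2]=10 > arr[3]=5

Total inversions: 2

The array has 2 inversion(s): (1,3), (2,3). Each pair (i,j) satisfies i < j and arr[i] > arr[j].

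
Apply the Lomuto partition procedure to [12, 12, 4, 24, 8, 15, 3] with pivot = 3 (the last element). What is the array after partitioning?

Lomuto partition with pivot = 3:

Initial array: [12, 12, 4, 24, 8, 15, 3]

arr[0]=12 > 3: no swap
arr[1]=12 > 3: no swap
arr[2]=4 > 3: no swap
arr[3]=24 > 3: no swap
arr[4]=8 > 3: no swap
arr[5]=15 > 3: no swap

Place pivot at position 0: [3, 12, 4, 24, 8, 15, 12]
Pivot position: 0

After partitioning with pivot 3, the array becomes [3, 12, 4, 24, 8, 15, 12]. The pivot is placed at index 0. All elements to the left of the pivot are <= 3, and all elements to the right are > 3.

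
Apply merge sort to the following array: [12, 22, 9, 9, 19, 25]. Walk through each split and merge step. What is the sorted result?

Merge sort trace:

Split: [12, 22, 9, 9, 19, 25] -> [12, 22, 9] and [9, 19, 25]
  Split: [12, 22, 9] -> [12] and [22, 9]
    Split: [22, 9] -> [22] and [9]
    Merge: [22] + [9] -> [9, 22]
  Merge: [12] + [9, 22] -> [9, 12, 22]
  Split: [9, 19, 25] -> [9] and [19, 25]
    Split: [19, 25] -> [19] and [25]
    Merge: [19] + [25] -> [19, 25]
  Merge: [9] + [19, 25] -> [9, 19, 25]
Merge: [9, 12, 22] + [9, 19, 25] -> [9, 9, 12, 19, 22, 25]

Final sorted array: [9, 9, 12, 19, 22, 25]

The merge sort proceeds by recursively splitting the array and merging sorted halves.
After all merges, the sorted array is [9, 9, 12, 19, 22, 25].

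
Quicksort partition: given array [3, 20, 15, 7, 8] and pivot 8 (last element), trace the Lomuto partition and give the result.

Lomuto partition with pivot = 8:

Initial array: [3, 20, 15, 7, 8]

arr[0]=3 <= 8: swap with position 0, array becomes [3, 20, 15, 7, 8]
arr[1]=20 > 8: no swap
arr[2]=15 > 8: no swap
arr[3]=7 <= 8: swap with position 1, array becomes [3, 7, 15, 20, 8]

Place pivot at position 2: [3, 7, 8, 20, 15]
Pivot position: 2

After partitioning with pivot 8, the array becomes [3, 7, 8, 20, 15]. The pivot is placed at index 2. All elements to the left of the pivot are <= 8, and all elements to the right are > 8.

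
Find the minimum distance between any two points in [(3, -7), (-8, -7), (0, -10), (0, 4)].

Computing all pairwise distances among 4 points:

d((3, -7), (-8, -7)) = 11.0
d((3, -7), (0, -10)) = 4.2426 <-- minimum
d((3, -7), (0, 4)) = 11.4018
d((-8, -7), (0, -10)) = 8.544
d((-8, -7), (0, 4)) = 13.6015
d((0, -10), (0, 4)) = 14.0

Closest pair: (3, -7) and (0, -10) with distance 4.2426

The closest pair is (3, -7) and (0, -10) with Euclidean distance 4.2426. For 4 points, brute-force pairwise comparison is shown above. For large n, the divide-and-conquer algorithm (sort by x, recurse on halves, check the dividing strip) achieves O(n log n).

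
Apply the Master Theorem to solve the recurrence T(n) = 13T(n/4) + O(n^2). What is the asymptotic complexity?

Master Theorem for T(n) = 13T(n/4) + O(n^2):

a = 13, b = 4, c = 2
log_b(a) = log_4(13) = 1.8502

Case 3: c = 2 > log_4(13) = 1.8502
T(n) = O(n^2) = O(n^2)

For T(n) = 13T(n/4) + O(n^2): log_4(13) = 1.8502. This is Case 3 of the Master Theorem (c > log_b(a), work dominated by root), giving O(n^2).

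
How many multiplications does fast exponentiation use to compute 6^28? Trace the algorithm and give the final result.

Computing 6^28 by squaring (build up from 6^1; each line after the first costs one multiplication):

6^1 = 6
6^2 = (6^1)^2 = 6^2 = 36
6^3 = 6 * 6^2 = 6 * 36 = 216
6^6 = (6^3)^2 = 216^2 = 46656
6^7 = 6 * 6^6 = 6 * 46656 = 279936
6^14 = (6^7)^2 = 279936^2 = 78364164096
6^28 = (6^14)^2 = 78364164096^2 = 6140942214464815497216

Result: 6140942214464815497216
Multiplications needed: 6 (6 lines after 6^1)

6^28 = 6140942214464815497216. Using exponentiation by squaring, this requires 6 multiplications. The key idea: if the exponent is even, square the half-power; if odd, multiply by the base once.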